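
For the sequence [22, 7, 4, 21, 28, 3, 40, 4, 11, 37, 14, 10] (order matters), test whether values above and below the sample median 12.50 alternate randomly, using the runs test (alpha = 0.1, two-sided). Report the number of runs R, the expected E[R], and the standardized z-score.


Step 1: Compute median = 12.50; label A = above, B = below.
Labels in order: ABBAABABBAAB  (n_A = 6, n_B = 6)
Step 2: Count runs R = 8.
Step 3: Under H0 (random ordering), E[R] = 2*n_A*n_B/(n_A+n_B) + 1 = 2*6*6/12 + 1 = 7.0000.
        Var[R] = 2*n_A*n_B*(2*n_A*n_B - n_A - n_B) / ((n_A+n_B)^2 * (n_A+n_B-1)) = 4320/1584 = 2.7273.
        SD[R] = 1.6514.
Step 4: Continuity-corrected z = (R - 0.5 - E[R]) / SD[R] = (8 - 0.5 - 7.0000) / 1.6514 = 0.3028.
Step 5: Two-sided p-value via normal approximation = 2*(1 - Phi(|z|)) = 0.762069.
Step 6: alpha = 0.1. fail to reject H0.

R = 8, z = 0.3028, p = 0.762069, fail to reject H0.


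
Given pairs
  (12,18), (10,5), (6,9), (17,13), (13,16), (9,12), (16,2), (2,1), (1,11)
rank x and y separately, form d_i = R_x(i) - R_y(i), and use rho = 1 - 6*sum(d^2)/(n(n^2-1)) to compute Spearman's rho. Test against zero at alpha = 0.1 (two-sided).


Step 1: Rank x and y separately (midranks; no ties here).
rank(x): 12->6, 10->5, 6->3, 17->9, 13->7, 9->4, 16->8, 2->2, 1->1
rank(y): 18->9, 5->3, 9->4, 13->7, 16->8, 12->6, 2->2, 1->1, 11->5
Step 2: d_i = R_x(i) - R_y(i); compute d_i^2.
  (6-9)^2=9, (5-3)^2=4, (3-4)^2=1, (9-7)^2=4, (7-8)^2=1, (4-6)^2=4, (8-2)^2=36, (2-1)^2=1, (1-5)^2=16
sum(d^2) = 76.
Step 3: rho = 1 - 6*76 / (9*(9^2 - 1)) = 1 - 456/720 = 0.366667.
Step 4: Under H0, t = rho * sqrt((n-2)/(1-rho^2)) = 1.0427 ~ t(7).
Step 5: Two-sided p-value from the t-distribution with 7 df = 0.331740.
Step 6: alpha = 0.1. fail to reject H0.

rho = 0.3667, p = 0.331740, fail to reject H0 at alpha = 0.1.


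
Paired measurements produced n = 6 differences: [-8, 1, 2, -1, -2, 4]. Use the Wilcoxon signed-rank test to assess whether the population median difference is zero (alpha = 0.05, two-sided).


Step 1: Drop any zero differences (none here) and take |d_i|.
|d| = [8, 1, 2, 1, 2, 4]
Step 2: Midrank |d_i| (ties get averaged ranks).
ranks: |8|->6, |1|->1.5, |2|->3.5, |1|->1.5, |2|->3.5, |4|->5
Step 3: Attach original signs; sum ranks with positive sign and with negative sign.
W+ = 1.5 + 3.5 + 5 = 10
W- = 6 + 1.5 + 3.5 = 11
(Check: W+ + W- = 21 should equal n(n+1)/2 = 21.)
Step 4: Test statistic W = min(W+, W-) = 10.
Step 5: Ties in |d|, so use the tie-corrected normal approximation.
        E[W] = n(n+1)/4 = 6*7/4 = 10.5.
        Tie groups: |d|=1 (t=2), |d|=2 (t=2); sum(t^3 - t) = 12.
        Var[W] = n(n+1)(2n+1)/24 - sum(t^3-t)/48 = 546/24 - 12/48 = 22.5.
        z = (W - E[W]) / sqrt(Var[W]) = (10 - 10.5) / 4.7434 = -0.1054.
        Two-sided p = 2*Phi(z) = 0.916051.
Step 6: alpha = 0.05. fail to reject H0.

W+ = 10, W- = 11, W = min = 10, p = 0.916051, fail to reject H0.


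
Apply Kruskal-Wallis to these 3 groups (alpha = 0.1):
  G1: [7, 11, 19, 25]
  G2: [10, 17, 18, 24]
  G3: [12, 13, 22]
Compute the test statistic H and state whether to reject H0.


Step 1: Combine all N = 11 observations and assign midranks.
sorted (value, group, rank): (7,G1,1), (10,G2,2), (11,G1,3), (12,G3,4), (13,G3,5), (17,G2,6), (18,G2,7), (19,G1,8), (22,G3,9), (24,G2,10), (25,G1,11)
Step 2: Sum ranks within each group.
R_1 = 23 (n_1 = 4)
R_2 = 25 (n_2 = 4)
R_3 = 18 (n_3 = 3)
Step 3: H = 12/(N(N+1)) * sum(R_i^2/n_i) - 3(N+1)
     = 12/(11*12) * (23^2/4 + 25^2/4 + 18^2/3) - 3*12
     = 0.090909 * 396.5 - 36
     = 0.045455.
Step 4: No ties, so H is used without correction.
Step 5: Under H0, H ~ chi^2(2); p-value = 0.977529.
Step 6: alpha = 0.1. fail to reject H0.

H = 0.0455, df = 2, p = 0.977529, fail to reject H0.


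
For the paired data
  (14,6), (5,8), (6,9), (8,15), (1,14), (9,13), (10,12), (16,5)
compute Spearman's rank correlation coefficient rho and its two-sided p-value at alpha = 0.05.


Step 1: Rank x and y separately (midranks; no ties here).
rank(x): 14->7, 5->2, 6->3, 8->4, 1->1, 9->5, 10->6, 16->8
rank(y): 6->2, 8->3, 9->4, 15->8, 14->7, 13->6, 12->5, 5->1
Step 2: d_i = R_x(i) - R_y(i); compute d_i^2.
  (7-2)^2=25, (2-3)^2=1, (3-4)^2=1, (4-8)^2=16, (1-7)^2=36, (5-6)^2=1, (6-5)^2=1, (8-1)^2=49
sum(d^2) = 130.
Step 3: rho = 1 - 6*130 / (8*(8^2 - 1)) = 1 - 780/504 = -0.547619.
Step 4: Under H0, t = rho * sqrt((n-2)/(1-rho^2)) = -1.6031 ~ t(6).
Step 5: Two-sided p-value from the t-distribution with 6 df = 0.160026.
Step 6: alpha = 0.05. fail to reject H0.

rho = -0.5476, p = 0.160026, fail to reject H0 at alpha = 0.05.


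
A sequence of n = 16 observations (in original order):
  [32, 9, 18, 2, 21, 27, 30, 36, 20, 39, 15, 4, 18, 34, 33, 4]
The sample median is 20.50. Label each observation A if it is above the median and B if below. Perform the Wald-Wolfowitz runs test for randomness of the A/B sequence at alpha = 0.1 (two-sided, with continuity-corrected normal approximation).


Step 1: Compute median = 20.50; label A = above, B = below.
Labels in order: ABBBAAAABABBBAAB  (n_A = 8, n_B = 8)
Step 2: Count runs R = 8.
Step 3: Under H0 (random ordering), E[R] = 2*n_A*n_B/(n_A+n_B) + 1 = 2*8*8/16 + 1 = 9.0000.
        Var[R] = 2*n_A*n_B*(2*n_A*n_B - n_A - n_B) / ((n_A+n_B)^2 * (n_A+n_B-1)) = 14336/3840 = 3.7333.
        SD[R] = 1.9322.
Step 4: Continuity-corrected z = (R + 0.5 - E[R]) / SD[R] = (8 + 0.5 - 9.0000) / 1.9322 = -0.2588.
Step 5: Two-sided p-value via normal approximation = 2*(1 - Phi(|z|)) = 0.795809.
Step 6: alpha = 0.1. fail to reject H0.

R = 8, z = -0.2588, p = 0.795809, fail to reject H0.


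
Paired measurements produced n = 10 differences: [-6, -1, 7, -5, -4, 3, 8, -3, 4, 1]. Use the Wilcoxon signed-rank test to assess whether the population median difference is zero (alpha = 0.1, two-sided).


Step 1: Drop any zero differences (none here) and take |d_i|.
|d| = [6, 1, 7, 5, 4, 3, 8, 3, 4, 1]
Step 2: Midrank |d_i| (ties get averaged ranks).
ranks: |6|->8, |1|->1.5, |7|->9, |5|->7, |4|->5.5, |3|->3.5, |8|->10, |3|->3.5, |4|->5.5, |1|->1.5
Step 3: Attach original signs; sum ranks with positive sign and with negative sign.
W+ = 9 + 3.5 + 10 + 5.5 + 1.5 = 29.5
W- = 8 + 1.5 + 7 + 5.5 + 3.5 = 25.5
(Check: W+ + W- = 55 should equal n(n+1)/2 = 55.)
Step 4: Test statistic W = min(W+, W-) = 25.5.
Step 5: Ties in |d|, so use the tie-corrected normal approximation.
        E[W] = n(n+1)/4 = 10*11/4 = 27.5.
        Tie groups: |d|=1 (t=2), |d|=3 (t=2), |d|=4 (t=2); sum(t^3 - t) = 18.
        Var[W] = n(n+1)(2n+1)/24 - sum(t^3-t)/48 = 2310/24 - 18/48 = 95.875.
        z = (W - E[W]) / sqrt(Var[W]) = (25.5 - 27.5) / 9.7916 = -0.2043.
        Two-sided p = 2*Phi(z) = 0.838153.
Step 6: alpha = 0.1. fail to reject H0.

W+ = 29.5, W- = 25.5, W = min = 25.5, p = 0.838153, fail to reject H0.


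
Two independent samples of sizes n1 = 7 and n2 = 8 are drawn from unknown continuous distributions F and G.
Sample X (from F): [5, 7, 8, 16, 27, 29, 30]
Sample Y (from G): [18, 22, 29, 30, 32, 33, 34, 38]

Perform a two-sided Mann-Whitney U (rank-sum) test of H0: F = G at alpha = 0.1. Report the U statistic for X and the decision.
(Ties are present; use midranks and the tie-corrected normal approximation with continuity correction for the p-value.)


Step 1: Combine and sort all 15 observations; assign midranks.
sorted (value, group): (5,X), (7,X), (8,X), (16,X), (18,Y), (22,Y), (27,X), (29,X), (29,Y), (30,X), (30,Y), (32,Y), (33,Y), (34,Y), (38,Y)
ranks: 5->1, 7->2, 8->3, 16->4, 18->5, 22->6, 27->7, 29->8.5, 29->8.5, 30->10.5, 30->10.5, 32->12, 33->13, 34->14, 38->15
Step 2: Rank sum for X: R1 = 1 + 2 + 3 + 4 + 7 + 8.5 + 10.5 = 36.
Step 3: U_X = R1 - n1(n1+1)/2 = 36 - 7*8/2 = 36 - 28 = 8.
       U_Y = n1*n2 - U_X = 56 - 8 = 48.
Step 4: Ties are present, so use the tie-corrected normal approximation (with continuity correction) for the p-value.
Step 5: p-value = 0.023776; compare to alpha = 0.1. reject H0.

U_X = 8, p = 0.023776, reject H0 at alpha = 0.1.


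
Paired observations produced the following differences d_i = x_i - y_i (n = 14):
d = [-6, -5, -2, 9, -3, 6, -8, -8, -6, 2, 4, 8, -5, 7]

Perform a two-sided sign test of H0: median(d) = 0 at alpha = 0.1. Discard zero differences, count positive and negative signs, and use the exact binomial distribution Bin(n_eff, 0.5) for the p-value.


Step 1: Discard zero differences. Original n = 14; n_eff = number of nonzero differences = 14.
Nonzero differences (with sign): -6, -5, -2, +9, -3, +6, -8, -8, -6, +2, +4, +8, -5, +7
Step 2: Count signs: positive = 6, negative = 8.
Step 3: Under H0: P(positive) = 0.5, so the number of positives S ~ Bin(14, 0.5).
Step 4: Two-sided exact p-value = sum of Bin(14,0.5) probabilities at or below the observed probability = 0.790527.
Step 5: alpha = 0.1. fail to reject H0.

n_eff = 14, pos = 6, neg = 8, p = 0.790527, fail to reject H0.


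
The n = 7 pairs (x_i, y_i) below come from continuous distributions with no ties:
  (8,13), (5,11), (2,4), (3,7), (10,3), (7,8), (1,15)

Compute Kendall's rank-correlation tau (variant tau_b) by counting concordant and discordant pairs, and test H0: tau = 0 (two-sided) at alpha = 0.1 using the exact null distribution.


Step 1: Enumerate the 21 unordered pairs (i,j) with i<j and classify each by sign(x_j-x_i) * sign(y_j-y_i).
  (1,2):dx=-3,dy=-2->C; (1,3):dx=-6,dy=-9->C; (1,4):dx=-5,dy=-6->C; (1,5):dx=+2,dy=-10->D
  (1,6):dx=-1,dy=-5->C; (1,7):dx=-7,dy=+2->D; (2,3):dx=-3,dy=-7->C; (2,4):dx=-2,dy=-4->C
  (2,5):dx=+5,dy=-8->D; (2,6):dx=+2,dy=-3->D; (2,7):dx=-4,dy=+4->D; (3,4):dx=+1,dy=+3->C
  (3,5):dx=+8,dy=-1->D; (3,6):dx=+5,dy=+4->C; (3,7):dx=-1,dy=+11->D; (4,5):dx=+7,dy=-4->D
  (4,6):dx=+4,dy=+1->C; (4,7):dx=-2,dy=+8->D; (5,6):dx=-3,dy=+5->D; (5,7):dx=-9,dy=+12->D
  (6,7):dx=-6,dy=+7->D
Step 2: C = 9, D = 12, total pairs = 21.
Step 3: tau = (C - D)/(n(n-1)/2) = (9 - 12)/21 = -0.142857.
Step 4: Exact two-sided p-value (enumerate n! = 5040 permutations of y under H0): p = 0.772619.
Step 5: alpha = 0.1. fail to reject H0.

tau_b = -0.1429 (C=9, D=12), p = 0.772619, fail to reject H0.


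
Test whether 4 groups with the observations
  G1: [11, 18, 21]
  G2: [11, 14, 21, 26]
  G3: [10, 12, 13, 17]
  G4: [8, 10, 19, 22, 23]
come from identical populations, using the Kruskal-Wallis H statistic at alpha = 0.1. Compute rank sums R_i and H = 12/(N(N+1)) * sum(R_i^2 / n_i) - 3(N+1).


Step 1: Combine all N = 16 observations and assign midranks.
sorted (value, group, rank): (8,G4,1), (10,G3,2.5), (10,G4,2.5), (11,G1,4.5), (11,G2,4.5), (12,G3,6), (13,G3,7), (14,G2,8), (17,G3,9), (18,G1,10), (19,G4,11), (21,G1,12.5), (21,G2,12.5), (22,G4,14), (23,G4,15), (26,G2,16)
Step 2: Sum ranks within each group.
R_1 = 27 (n_1 = 3)
R_2 = 41 (n_2 = 4)
R_3 = 24.5 (n_3 = 4)
R_4 = 43.5 (n_4 = 5)
Step 3: H = 12/(N(N+1)) * sum(R_i^2/n_i) - 3(N+1)
     = 12/(16*17) * (27^2/3 + 41^2/4 + 24.5^2/4 + 43.5^2/5) - 3*17
     = 0.044118 * 1191.76 - 51
     = 1.577757.
Step 4: Ties present; correction factor C = 1 - 18/(16^3 - 16) = 0.995588. Corrected H = 1.577757 / 0.995588 = 1.584749.
Step 5: Under H0, H ~ chi^2(3); p-value = 0.662853.
Step 6: alpha = 0.1. fail to reject H0.

H = 1.5847, df = 3, p = 0.662853, fail to reject H0.


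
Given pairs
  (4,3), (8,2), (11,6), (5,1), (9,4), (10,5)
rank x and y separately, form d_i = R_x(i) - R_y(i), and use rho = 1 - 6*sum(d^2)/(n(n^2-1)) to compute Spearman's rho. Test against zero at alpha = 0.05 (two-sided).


Step 1: Rank x and y separately (midranks; no ties here).
rank(x): 4->1, 8->3, 11->6, 5->2, 9->4, 10->5
rank(y): 3->3, 2->2, 6->6, 1->1, 4->4, 5->5
Step 2: d_i = R_x(i) - R_y(i); compute d_i^2.
  (1-3)^2=4, (3-2)^2=1, (6-6)^2=0, (2-1)^2=1, (4-4)^2=0, (5-5)^2=0
sum(d^2) = 6.
Step 3: rho = 1 - 6*6 / (6*(6^2 - 1)) = 1 - 36/210 = 0.828571.
Step 4: Under H0, t = rho * sqrt((n-2)/(1-rho^2)) = 2.9598 ~ t(4).
Step 5: Two-sided p-value from the t-distribution with 4 df = 0.041563.
Step 6: alpha = 0.05. reject H0.

rho = 0.8286, p = 0.041563, reject H0 at alpha = 0.05.


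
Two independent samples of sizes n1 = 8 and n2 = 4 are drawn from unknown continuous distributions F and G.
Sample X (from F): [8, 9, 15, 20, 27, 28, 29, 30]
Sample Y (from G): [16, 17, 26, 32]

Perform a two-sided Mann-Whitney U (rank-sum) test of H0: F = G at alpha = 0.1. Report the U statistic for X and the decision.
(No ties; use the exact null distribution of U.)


Step 1: Combine and sort all 12 observations; assign midranks.
sorted (value, group): (8,X), (9,X), (15,X), (16,Y), (17,Y), (20,X), (26,Y), (27,X), (28,X), (29,X), (30,X), (32,Y)
ranks: 8->1, 9->2, 15->3, 16->4, 17->5, 20->6, 26->7, 27->8, 28->9, 29->10, 30->11, 32->12
Step 2: Rank sum for X: R1 = 1 + 2 + 3 + 6 + 8 + 9 + 10 + 11 = 50.
Step 3: U_X = R1 - n1(n1+1)/2 = 50 - 8*9/2 = 50 - 36 = 14.
       U_Y = n1*n2 - U_X = 32 - 14 = 18.
Step 4: No ties, so the exact null distribution of U (based on enumerating the C(12,8) = 495 equally likely rank assignments) gives the two-sided p-value.
Step 5: p-value = 0.808081; compare to alpha = 0.1. fail to reject H0.

U_X = 14, p = 0.808081, fail to reject H0 at alpha = 0.1.


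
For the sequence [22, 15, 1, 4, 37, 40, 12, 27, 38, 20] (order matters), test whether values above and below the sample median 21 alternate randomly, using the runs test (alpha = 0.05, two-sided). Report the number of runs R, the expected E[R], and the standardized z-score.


Step 1: Compute median = 21; label A = above, B = below.
Labels in order: ABBBAABAAB  (n_A = 5, n_B = 5)
Step 2: Count runs R = 6.
Step 3: Under H0 (random ordering), E[R] = 2*n_A*n_B/(n_A+n_B) + 1 = 2*5*5/10 + 1 = 6.0000.
        Var[R] = 2*n_A*n_B*(2*n_A*n_B - n_A - n_B) / ((n_A+n_B)^2 * (n_A+n_B-1)) = 2000/900 = 2.2222.
        SD[R] = 1.4907.
Step 4: R = E[R], so z = 0 with no continuity correction.
Step 5: Two-sided p-value via normal approximation = 2*(1 - Phi(|z|)) = 1.000000.
Step 6: alpha = 0.05. fail to reject H0.

R = 6, z = 0.0000, p = 1.000000, fail to reject H0.


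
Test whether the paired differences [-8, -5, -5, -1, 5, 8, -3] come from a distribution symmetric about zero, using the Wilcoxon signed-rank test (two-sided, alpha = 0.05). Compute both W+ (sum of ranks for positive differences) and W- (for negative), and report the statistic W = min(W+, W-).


Step 1: Drop any zero differences (none here) and take |d_i|.
|d| = [8, 5, 5, 1, 5, 8, 3]
Step 2: Midrank |d_i| (ties get averaged ranks).
ranks: |8|->6.5, |5|->4, |5|->4, |1|->1, |5|->4, |8|->6.5, |3|->2
Step 3: Attach original signs; sum ranks with positive sign and with negative sign.
W+ = 4 + 6.5 = 10.5
W- = 6.5 + 4 + 4 + 1 + 2 = 17.5
(Check: W+ + W- = 28 should equal n(n+1)/2 = 28.)
Step 4: Test statistic W = min(W+, W-) = 10.5.
Step 5: Ties in |d|, so use the tie-corrected normal approximation.
        E[W] = n(n+1)/4 = 7*8/4 = 14.
        Tie groups: |d|=5 (t=3), |d|=8 (t=2); sum(t^3 - t) = 30.
        Var[W] = n(n+1)(2n+1)/24 - sum(t^3-t)/48 = 840/24 - 30/48 = 34.375.
        z = (W - E[W]) / sqrt(Var[W]) = (10.5 - 14) / 5.8630 = -0.5970.
        Two-sided p = 2*Phi(z) = 0.550533.
Step 6: alpha = 0.05. fail to reject H0.

W+ = 10.5, W- = 17.5, W = min = 10.5, p = 0.550533, fail to reject H0.


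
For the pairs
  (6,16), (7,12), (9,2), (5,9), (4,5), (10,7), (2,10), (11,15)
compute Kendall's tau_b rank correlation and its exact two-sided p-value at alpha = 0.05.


Step 1: Enumerate the 28 unordered pairs (i,j) with i<j and classify each by sign(x_j-x_i) * sign(y_j-y_i).
  (1,2):dx=+1,dy=-4->D; (1,3):dx=+3,dy=-14->D; (1,4):dx=-1,dy=-7->C; (1,5):dx=-2,dy=-11->C
  (1,6):dx=+4,dy=-9->D; (1,7):dx=-4,dy=-6->C; (1,8):dx=+5,dy=-1->D; (2,3):dx=+2,dy=-10->D
  (2,4):dx=-2,dy=-3->C; (2,5):dx=-3,dy=-7->C; (2,6):dx=+3,dy=-5->D; (2,7):dx=-5,dy=-2->C
  (2,8):dx=+4,dy=+3->C; (3,4):dx=-4,dy=+7->D; (3,5):dx=-5,dy=+3->D; (3,6):dx=+1,dy=+5->C
  (3,7):dx=-7,dy=+8->D; (3,8):dx=+2,dy=+13->C; (4,5):dx=-1,dy=-4->C; (4,6):dx=+5,dy=-2->D
  (4,7):dx=-3,dy=+1->D; (4,8):dx=+6,dy=+6->C; (5,6):dx=+6,dy=+2->C; (5,7):dx=-2,dy=+5->D
  (5,8):dx=+7,dy=+10->C; (6,7):dx=-8,dy=+3->D; (6,8):dx=+1,dy=+8->C; (7,8):dx=+9,dy=+5->C
Step 2: C = 15, D = 13, total pairs = 28.
Step 3: tau = (C - D)/(n(n-1)/2) = (15 - 13)/28 = 0.071429.
Step 4: Exact two-sided p-value (enumerate n! = 40320 permutations of y under H0): p = 0.904861.
Step 5: alpha = 0.05. fail to reject H0.

tau_b = 0.0714 (C=15, D=13), p = 0.904861, fail to reject H0.


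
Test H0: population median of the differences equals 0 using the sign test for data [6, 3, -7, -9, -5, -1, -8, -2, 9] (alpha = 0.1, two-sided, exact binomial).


Step 1: Discard zero differences. Original n = 9; n_eff = number of nonzero differences = 9.
Nonzero differences (with sign): +6, +3, -7, -9, -5, -1, -8, -2, +9
Step 2: Count signs: positive = 3, negative = 6.
Step 3: Under H0: P(positive) = 0.5, so the number of positives S ~ Bin(9, 0.5).
Step 4: Two-sided exact p-value = sum of Bin(9,0.5) probabilities at or below the observed probability = 0.507812.
Step 5: alpha = 0.1. fail to reject H0.

n_eff = 9, pos = 3, neg = 6, p = 0.507812, fail to reject H0.


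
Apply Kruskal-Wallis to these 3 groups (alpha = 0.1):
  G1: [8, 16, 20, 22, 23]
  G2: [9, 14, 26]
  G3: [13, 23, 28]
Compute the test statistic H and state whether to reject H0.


Step 1: Combine all N = 11 observations and assign midranks.
sorted (value, group, rank): (8,G1,1), (9,G2,2), (13,G3,3), (14,G2,4), (16,G1,5), (20,G1,6), (22,G1,7), (23,G1,8.5), (23,G3,8.5), (26,G2,10), (28,G3,11)
Step 2: Sum ranks within each group.
R_1 = 27.5 (n_1 = 5)
R_2 = 16 (n_2 = 3)
R_3 = 22.5 (n_3 = 3)
Step 3: H = 12/(N(N+1)) * sum(R_i^2/n_i) - 3(N+1)
     = 12/(11*12) * (27.5^2/5 + 16^2/3 + 22.5^2/3) - 3*12
     = 0.090909 * 405.333 - 36
     = 0.848485.
Step 4: Ties present; correction factor C = 1 - 6/(11^3 - 11) = 0.995455. Corrected H = 0.848485 / 0.995455 = 0.852359.
Step 5: Under H0, H ~ chi^2(2); p-value = 0.652999.
Step 6: alpha = 0.1. fail to reject H0.

H = 0.8524, df = 2, p = 0.652999, fail to reject H0.


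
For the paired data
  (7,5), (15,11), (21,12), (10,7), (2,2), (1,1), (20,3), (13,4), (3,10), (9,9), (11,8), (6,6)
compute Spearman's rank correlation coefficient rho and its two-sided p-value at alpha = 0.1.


Step 1: Rank x and y separately (midranks; no ties here).
rank(x): 7->5, 15->10, 21->12, 10->7, 2->2, 1->1, 20->11, 13->9, 3->3, 9->6, 11->8, 6->4
rank(y): 5->5, 11->11, 12->12, 7->7, 2->2, 1->1, 3->3, 4->4, 10->10, 9->9, 8->8, 6->6
Step 2: d_i = R_x(i) - R_y(i); compute d_i^2.
  (5-5)^2=0, (10-11)^2=1, (12-12)^2=0, (7-7)^2=0, (2-2)^2=0, (1-1)^2=0, (11-3)^2=64, (9-4)^2=25, (3-10)^2=49, (6-9)^2=9, (8-8)^2=0, (4-6)^2=4
sum(d^2) = 152.
Step 3: rho = 1 - 6*152 / (12*(12^2 - 1)) = 1 - 912/1716 = 0.468531.
Step 4: Under H0, t = rho * sqrt((n-2)/(1-rho^2)) = 1.6771 ~ t(10).
Step 5: Two-sided p-value from the t-distribution with 10 df = 0.124455.
Step 6: alpha = 0.1. fail to reject H0.

rho = 0.4685, p = 0.124455, fail to reject H0 at alpha = 0.1.


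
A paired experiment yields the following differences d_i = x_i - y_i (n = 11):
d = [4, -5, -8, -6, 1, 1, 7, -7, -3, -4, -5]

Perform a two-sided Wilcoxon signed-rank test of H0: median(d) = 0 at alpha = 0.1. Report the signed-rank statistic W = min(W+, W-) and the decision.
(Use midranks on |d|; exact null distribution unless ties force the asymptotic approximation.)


Step 1: Drop any zero differences (none here) and take |d_i|.
|d| = [4, 5, 8, 6, 1, 1, 7, 7, 3, 4, 5]
Step 2: Midrank |d_i| (ties get averaged ranks).
ranks: |4|->4.5, |5|->6.5, |8|->11, |6|->8, |1|->1.5, |1|->1.5, |7|->9.5, |7|->9.5, |3|->3, |4|->4.5, |5|->6.5
Step 3: Attach original signs; sum ranks with positive sign and with negative sign.
W+ = 4.5 + 1.5 + 1.5 + 9.5 = 17
W- = 6.5 + 11 + 8 + 9.5 + 3 + 4.5 + 6.5 = 49
(Check: W+ + W- = 66 should equal n(n+1)/2 = 66.)
Step 4: Test statistic W = min(W+, W-) = 17.
Step 5: Ties in |d|, so use the tie-corrected normal approximation.
        E[W] = n(n+1)/4 = 11*12/4 = 33.
        Tie groups: |d|=1 (t=2), |d|=4 (t=2), |d|=5 (t=2), |d|=7 (t=2); sum(t^3 - t) = 24.
        Var[W] = n(n+1)(2n+1)/24 - sum(t^3-t)/48 = 3036/24 - 24/48 = 126.
        z = (W - E[W]) / sqrt(Var[W]) = (17 - 33) / 11.2250 = -1.4254.
        Two-sided p = 2*Phi(z) = 0.154044.
Step 6: alpha = 0.1. fail to reject H0.

W+ = 17, W- = 49, W = min = 17, p = 0.154044, fail to reject H0.


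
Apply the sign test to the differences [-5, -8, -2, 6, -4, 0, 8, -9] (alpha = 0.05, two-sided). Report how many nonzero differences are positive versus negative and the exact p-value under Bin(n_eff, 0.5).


Step 1: Discard zero differences. Original n = 8; n_eff = number of nonzero differences = 7.
Nonzero differences (with sign): -5, -8, -2, +6, -4, +8, -9
Step 2: Count signs: positive = 2, negative = 5.
Step 3: Under H0: P(positive) = 0.5, so the number of positives S ~ Bin(7, 0.5).
Step 4: Two-sided exact p-value = sum of Bin(7,0.5) probabilities at or below the observed probability = 0.453125.
Step 5: alpha = 0.05. fail to reject H0.

n_eff = 7, pos = 2, neg = 5, p = 0.453125, fail to reject H0.


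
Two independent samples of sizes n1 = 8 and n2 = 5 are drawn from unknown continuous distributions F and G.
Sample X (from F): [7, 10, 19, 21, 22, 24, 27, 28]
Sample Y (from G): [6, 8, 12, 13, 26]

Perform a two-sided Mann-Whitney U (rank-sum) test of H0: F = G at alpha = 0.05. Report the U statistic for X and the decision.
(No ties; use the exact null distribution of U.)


Step 1: Combine and sort all 13 observations; assign midranks.
sorted (value, group): (6,Y), (7,X), (8,Y), (10,X), (12,Y), (13,Y), (19,X), (21,X), (22,X), (24,X), (26,Y), (27,X), (28,X)
ranks: 6->1, 7->2, 8->3, 10->4, 12->5, 13->6, 19->7, 21->8, 22->9, 24->10, 26->11, 27->12, 28->13
Step 2: Rank sum for X: R1 = 2 + 4 + 7 + 8 + 9 + 10 + 12 + 13 = 65.
Step 3: U_X = R1 - n1(n1+1)/2 = 65 - 8*9/2 = 65 - 36 = 29.
       U_Y = n1*n2 - U_X = 40 - 29 = 11.
Step 4: No ties, so the exact null distribution of U (based on enumerating the C(13,8) = 1287 equally likely rank assignments) gives the two-sided p-value.
Step 5: p-value = 0.222222; compare to alpha = 0.05. fail to reject H0.

U_X = 29, p = 0.222222, fail to reject H0 at alpha = 0.05.


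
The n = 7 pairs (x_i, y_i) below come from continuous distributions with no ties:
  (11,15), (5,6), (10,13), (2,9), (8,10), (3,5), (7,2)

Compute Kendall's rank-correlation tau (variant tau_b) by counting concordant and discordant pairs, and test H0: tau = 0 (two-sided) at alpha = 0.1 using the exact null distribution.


Step 1: Enumerate the 21 unordered pairs (i,j) with i<j and classify each by sign(x_j-x_i) * sign(y_j-y_i).
  (1,2):dx=-6,dy=-9->C; (1,3):dx=-1,dy=-2->C; (1,4):dx=-9,dy=-6->C; (1,5):dx=-3,dy=-5->C
  (1,6):dx=-8,dy=-10->C; (1,7):dx=-4,dy=-13->C; (2,3):dx=+5,dy=+7->C; (2,4):dx=-3,dy=+3->D
  (2,5):dx=+3,dy=+4->C; (2,6):dx=-2,dy=-1->C; (2,7):dx=+2,dy=-4->D; (3,4):dx=-8,dy=-4->C
  (3,5):dx=-2,dy=-3->C; (3,6):dx=-7,dy=-8->C; (3,7):dx=-3,dy=-11->C; (4,5):dx=+6,dy=+1->C
  (4,6):dx=+1,dy=-4->D; (4,7):dx=+5,dy=-7->D; (5,6):dx=-5,dy=-5->C; (5,7):dx=-1,dy=-8->C
  (6,7):dx=+4,dy=-3->D
Step 2: C = 16, D = 5, total pairs = 21.
Step 3: tau = (C - D)/(n(n-1)/2) = (16 - 5)/21 = 0.523810.
Step 4: Exact two-sided p-value (enumerate n! = 5040 permutations of y under H0): p = 0.136111.
Step 5: alpha = 0.1. fail to reject H0.

tau_b = 0.5238 (C=16, D=5), p = 0.136111, fail to reject H0.


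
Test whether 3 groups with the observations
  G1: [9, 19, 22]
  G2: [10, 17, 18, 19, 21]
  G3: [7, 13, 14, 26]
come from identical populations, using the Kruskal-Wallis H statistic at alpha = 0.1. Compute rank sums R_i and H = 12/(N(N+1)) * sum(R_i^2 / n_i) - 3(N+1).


Step 1: Combine all N = 12 observations and assign midranks.
sorted (value, group, rank): (7,G3,1), (9,G1,2), (10,G2,3), (13,G3,4), (14,G3,5), (17,G2,6), (18,G2,7), (19,G1,8.5), (19,G2,8.5), (21,G2,10), (22,G1,11), (26,G3,12)
Step 2: Sum ranks within each group.
R_1 = 21.5 (n_1 = 3)
R_2 = 34.5 (n_2 = 5)
R_3 = 22 (n_3 = 4)
Step 3: H = 12/(N(N+1)) * sum(R_i^2/n_i) - 3(N+1)
     = 12/(12*13) * (21.5^2/3 + 34.5^2/5 + 22^2/4) - 3*13
     = 0.076923 * 513.133 - 39
     = 0.471795.
Step 4: Ties present; correction factor C = 1 - 6/(12^3 - 12) = 0.996503. Corrected H = 0.471795 / 0.996503 = 0.473450.
Step 5: Under H0, H ~ chi^2(2); p-value = 0.789208.
Step 6: alpha = 0.1. fail to reject H0.

H = 0.4735, df = 2, p = 0.789208, fail to reject H0.


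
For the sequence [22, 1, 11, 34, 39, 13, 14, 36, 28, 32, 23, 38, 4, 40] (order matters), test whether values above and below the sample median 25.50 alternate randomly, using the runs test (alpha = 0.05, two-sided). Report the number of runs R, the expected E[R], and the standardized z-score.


Step 1: Compute median = 25.50; label A = above, B = below.
Labels in order: BBBAABBAAABABA  (n_A = 7, n_B = 7)
Step 2: Count runs R = 8.
Step 3: Under H0 (random ordering), E[R] = 2*n_A*n_B/(n_A+n_B) + 1 = 2*7*7/14 + 1 = 8.0000.
        Var[R] = 2*n_A*n_B*(2*n_A*n_B - n_A - n_B) / ((n_A+n_B)^2 * (n_A+n_B-1)) = 8232/2548 = 3.2308.
        SD[R] = 1.7974.
Step 4: R = E[R], so z = 0 with no continuity correction.
Step 5: Two-sided p-value via normal approximation = 2*(1 - Phi(|z|)) = 1.000000.
Step 6: alpha = 0.05. fail to reject H0.

R = 8, z = 0.0000, p = 1.000000, fail to reject H0.


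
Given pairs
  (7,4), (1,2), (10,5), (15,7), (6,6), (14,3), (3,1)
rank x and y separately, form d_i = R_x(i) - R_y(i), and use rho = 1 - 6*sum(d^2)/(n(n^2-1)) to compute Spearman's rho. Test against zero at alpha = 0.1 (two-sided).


Step 1: Rank x and y separately (midranks; no ties here).
rank(x): 7->4, 1->1, 10->5, 15->7, 6->3, 14->6, 3->2
rank(y): 4->4, 2->2, 5->5, 7->7, 6->6, 3->3, 1->1
Step 2: d_i = R_x(i) - R_y(i); compute d_i^2.
  (4-4)^2=0, (1-2)^2=1, (5-5)^2=0, (7-7)^2=0, (3-6)^2=9, (6-3)^2=9, (2-1)^2=1
sum(d^2) = 20.
Step 3: rho = 1 - 6*20 / (7*(7^2 - 1)) = 1 - 120/336 = 0.642857.
Step 4: Under H0, t = rho * sqrt((n-2)/(1-rho^2)) = 1.8766 ~ t(5).
Step 5: Two-sided p-value from the t-distribution with 5 df = 0.119392.
Step 6: alpha = 0.1. fail to reject H0.

rho = 0.6429, p = 0.119392, fail to reject H0 at alpha = 0.1.


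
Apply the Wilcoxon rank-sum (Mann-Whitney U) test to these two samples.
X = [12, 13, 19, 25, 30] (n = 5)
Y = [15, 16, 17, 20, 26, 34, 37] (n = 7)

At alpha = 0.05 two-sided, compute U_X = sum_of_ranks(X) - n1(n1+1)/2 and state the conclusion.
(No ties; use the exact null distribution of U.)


Step 1: Combine and sort all 12 observations; assign midranks.
sorted (value, group): (12,X), (13,X), (15,Y), (16,Y), (17,Y), (19,X), (20,Y), (25,X), (26,Y), (30,X), (34,Y), (37,Y)
ranks: 12->1, 13->2, 15->3, 16->4, 17->5, 19->6, 20->7, 25->8, 26->9, 30->10, 34->11, 37->12
Step 2: Rank sum for X: R1 = 1 + 2 + 6 + 8 + 10 = 27.
Step 3: U_X = R1 - n1(n1+1)/2 = 27 - 5*6/2 = 27 - 15 = 12.
       U_Y = n1*n2 - U_X = 35 - 12 = 23.
Step 4: No ties, so the exact null distribution of U (based on enumerating the C(12,5) = 792 equally likely rank assignments) gives the two-sided p-value.
Step 5: p-value = 0.431818; compare to alpha = 0.05. fail to reject H0.

U_X = 12, p = 0.431818, fail to reject H0 at alpha = 0.05.


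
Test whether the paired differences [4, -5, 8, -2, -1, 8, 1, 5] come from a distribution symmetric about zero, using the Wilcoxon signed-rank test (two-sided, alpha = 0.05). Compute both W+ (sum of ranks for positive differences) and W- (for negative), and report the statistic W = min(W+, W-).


Step 1: Drop any zero differences (none here) and take |d_i|.
|d| = [4, 5, 8, 2, 1, 8, 1, 5]
Step 2: Midrank |d_i| (ties get averaged ranks).
ranks: |4|->4, |5|->5.5, |8|->7.5, |2|->3, |1|->1.5, |8|->7.5, |1|->1.5, |5|->5.5
Step 3: Attach original signs; sum ranks with positive sign and with negative sign.
W+ = 4 + 7.5 + 7.5 + 1.5 + 5.5 = 26
W- = 5.5 + 3 + 1.5 = 10
(Check: W+ + W- = 36 should equal n(n+1)/2 = 36.)
Step 4: Test statistic W = min(W+, W-) = 10.
Step 5: Ties in |d|, so use the tie-corrected normal approximation.
        E[W] = n(n+1)/4 = 8*9/4 = 18.
        Tie groups: |d|=1 (t=2), |d|=5 (t=2), |d|=8 (t=2); sum(t^3 - t) = 18.
        Var[W] = n(n+1)(2n+1)/24 - sum(t^3-t)/48 = 1224/24 - 18/48 = 50.625.
        z = (W - E[W]) / sqrt(Var[W]) = (10 - 18) / 7.1151 = -1.1244.
        Two-sided p = 2*Phi(z) = 0.260858.
Step 6: alpha = 0.05. fail to reject H0.

W+ = 26, W- = 10, W = min = 10, p = 0.260858, fail to reject H0.


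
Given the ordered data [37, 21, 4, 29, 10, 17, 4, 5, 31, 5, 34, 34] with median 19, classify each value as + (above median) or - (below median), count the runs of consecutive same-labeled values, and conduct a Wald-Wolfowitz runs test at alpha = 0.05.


Step 1: Compute median = 19; label A = above, B = below.
Labels in order: AABABBBBABAA  (n_A = 6, n_B = 6)
Step 2: Count runs R = 7.
Step 3: Under H0 (random ordering), E[R] = 2*n_A*n_B/(n_A+n_B) + 1 = 2*6*6/12 + 1 = 7.0000.
        Var[R] = 2*n_A*n_B*(2*n_A*n_B - n_A - n_B) / ((n_A+n_B)^2 * (n_A+n_B-1)) = 4320/1584 = 2.7273.
        SD[R] = 1.6514.
Step 4: R = E[R], so z = 0 with no continuity correction.
Step 5: Two-sided p-value via normal approximation = 2*(1 - Phi(|z|)) = 1.000000.
Step 6: alpha = 0.05. fail to reject H0.

R = 7, z = 0.0000, p = 1.000000, fail to reject H0.


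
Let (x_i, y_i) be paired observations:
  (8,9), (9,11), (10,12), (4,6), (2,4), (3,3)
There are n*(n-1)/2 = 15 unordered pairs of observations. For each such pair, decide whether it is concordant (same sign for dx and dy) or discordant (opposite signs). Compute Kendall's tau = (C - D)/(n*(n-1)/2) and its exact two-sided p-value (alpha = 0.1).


Step 1: Enumerate the 15 unordered pairs (i,j) with i<j and classify each by sign(x_j-x_i) * sign(y_j-y_i).
  (1,2):dx=+1,dy=+2->C; (1,3):dx=+2,dy=+3->C; (1,4):dx=-4,dy=-3->C; (1,5):dx=-6,dy=-5->C
  (1,6):dx=-5,dy=-6->C; (2,3):dx=+1,dy=+1->C; (2,4):dx=-5,dy=-5->C; (2,5):dx=-7,dy=-7->C
  (2,6):dx=-6,dy=-8->C; (3,4):dx=-6,dy=-6->C; (3,5):dx=-8,dy=-8->C; (3,6):dx=-7,dy=-9->C
  (4,5):dx=-2,dy=-2->C; (4,6):dx=-1,dy=-3->C; (5,6):dx=+1,dy=-1->D
Step 2: C = 14, D = 1, total pairs = 15.
Step 3: tau = (C - D)/(n(n-1)/2) = (14 - 1)/15 = 0.866667.
Step 4: Exact two-sided p-value (enumerate n! = 720 permutations of y under H0): p = 0.016667.
Step 5: alpha = 0.1. reject H0.

tau_b = 0.8667 (C=14, D=1), p = 0.016667, reject H0.


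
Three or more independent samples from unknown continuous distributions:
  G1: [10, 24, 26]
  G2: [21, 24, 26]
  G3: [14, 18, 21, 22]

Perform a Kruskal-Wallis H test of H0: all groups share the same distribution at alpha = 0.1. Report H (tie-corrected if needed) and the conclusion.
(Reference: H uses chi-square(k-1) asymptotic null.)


Step 1: Combine all N = 10 observations and assign midranks.
sorted (value, group, rank): (10,G1,1), (14,G3,2), (18,G3,3), (21,G2,4.5), (21,G3,4.5), (22,G3,6), (24,G1,7.5), (24,G2,7.5), (26,G1,9.5), (26,G2,9.5)
Step 2: Sum ranks within each group.
R_1 = 18 (n_1 = 3)
R_2 = 21.5 (n_2 = 3)
R_3 = 15.5 (n_3 = 4)
Step 3: H = 12/(N(N+1)) * sum(R_i^2/n_i) - 3(N+1)
     = 12/(10*11) * (18^2/3 + 21.5^2/3 + 15.5^2/4) - 3*11
     = 0.109091 * 322.146 - 33
     = 2.143182.
Step 4: Ties present; correction factor C = 1 - 18/(10^3 - 10) = 0.981818. Corrected H = 2.143182 / 0.981818 = 2.182870.
Step 5: Under H0, H ~ chi^2(2); p-value = 0.335734.
Step 6: alpha = 0.1. fail to reject H0.

H = 2.1829, df = 2, p = 0.335734, fail to reject H0.


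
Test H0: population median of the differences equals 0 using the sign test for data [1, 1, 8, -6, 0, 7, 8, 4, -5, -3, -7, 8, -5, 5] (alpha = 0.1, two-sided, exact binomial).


Step 1: Discard zero differences. Original n = 14; n_eff = number of nonzero differences = 13.
Nonzero differences (with sign): +1, +1, +8, -6, +7, +8, +4, -5, -3, -7, +8, -5, +5
Step 2: Count signs: positive = 8, negative = 5.
Step 3: Under H0: P(positive) = 0.5, so the number of positives S ~ Bin(13, 0.5).
Step 4: Two-sided exact p-value = sum of Bin(13,0.5) probabilities at or below the observed probability = 0.581055.
Step 5: alpha = 0.1. fail to reject H0.

n_eff = 13, pos = 8, neg = 5, p = 0.581055, fail to reject H0.


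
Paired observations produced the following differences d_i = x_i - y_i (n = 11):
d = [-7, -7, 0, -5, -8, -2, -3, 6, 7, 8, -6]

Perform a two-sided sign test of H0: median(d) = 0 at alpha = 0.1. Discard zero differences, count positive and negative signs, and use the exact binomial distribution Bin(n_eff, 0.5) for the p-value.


Step 1: Discard zero differences. Original n = 11; n_eff = number of nonzero differences = 10.
Nonzero differences (with sign): -7, -7, -5, -8, -2, -3, +6, +7, +8, -6
Step 2: Count signs: positive = 3, negative = 7.
Step 3: Under H0: P(positive) = 0.5, so the number of positives S ~ Bin(10, 0.5).
Step 4: Two-sided exact p-value = sum of Bin(10,0.5) probabilities at or below the observed probability = 0.343750.
Step 5: alpha = 0.1. fail to reject H0.

n_eff = 10, pos = 3, neg = 7, p = 0.343750, fail to reject H0.


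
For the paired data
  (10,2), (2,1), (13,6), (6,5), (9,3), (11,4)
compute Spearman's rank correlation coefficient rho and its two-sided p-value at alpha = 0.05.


Step 1: Rank x and y separately (midranks; no ties here).
rank(x): 10->4, 2->1, 13->6, 6->2, 9->3, 11->5
rank(y): 2->2, 1->1, 6->6, 5->5, 3->3, 4->4
Step 2: d_i = R_x(i) - R_y(i); compute d_i^2.
  (4-2)^2=4, (1-1)^2=0, (6-6)^2=0, (2-5)^2=9, (3-3)^2=0, (5-4)^2=1
sum(d^2) = 14.
Step 3: rho = 1 - 6*14 / (6*(6^2 - 1)) = 1 - 84/210 = 0.600000.
Step 4: Under H0, t = rho * sqrt((n-2)/(1-rho^2)) = 1.5000 ~ t(4).
Step 5: Two-sided p-value from the t-distribution with 4 df = 0.208000.
Step 6: alpha = 0.05. fail to reject H0.

rho = 0.6000, p = 0.208000, fail to reject H0 at alpha = 0.05.


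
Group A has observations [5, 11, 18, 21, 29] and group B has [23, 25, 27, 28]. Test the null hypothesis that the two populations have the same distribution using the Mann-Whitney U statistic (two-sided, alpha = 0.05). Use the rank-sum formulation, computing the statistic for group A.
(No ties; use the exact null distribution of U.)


Step 1: Combine and sort all 9 observations; assign midranks.
sorted (value, group): (5,X), (11,X), (18,X), (21,X), (23,Y), (25,Y), (27,Y), (28,Y), (29,X)
ranks: 5->1, 11->2, 18->3, 21->4, 23->5, 25->6, 27->7, 28->8, 29->9
Step 2: Rank sum for X: R1 = 1 + 2 + 3 + 4 + 9 = 19.
Step 3: U_X = R1 - n1(n1+1)/2 = 19 - 5*6/2 = 19 - 15 = 4.
       U_Y = n1*n2 - U_X = 20 - 4 = 16.
Step 4: No ties, so the exact null distribution of U (based on enumerating the C(9,5) = 126 equally likely rank assignments) gives the two-sided p-value.
Step 5: p-value = 0.190476; compare to alpha = 0.05. fail to reject H0.

U_X = 4, p = 0.190476, fail to reject H0 at alpha = 0.05.


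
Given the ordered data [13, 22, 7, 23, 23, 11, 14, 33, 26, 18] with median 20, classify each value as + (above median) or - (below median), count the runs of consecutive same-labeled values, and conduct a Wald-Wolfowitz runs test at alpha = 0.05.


Step 1: Compute median = 20; label A = above, B = below.
Labels in order: BABAABBAAB  (n_A = 5, n_B = 5)
Step 2: Count runs R = 7.
Step 3: Under H0 (random ordering), E[R] = 2*n_A*n_B/(n_A+n_B) + 1 = 2*5*5/10 + 1 = 6.0000.
        Var[R] = 2*n_A*n_B*(2*n_A*n_B - n_A - n_B) / ((n_A+n_B)^2 * (n_A+n_B-1)) = 2000/900 = 2.2222.
        SD[R] = 1.4907.
Step 4: Continuity-corrected z = (R - 0.5 - E[R]) / SD[R] = (7 - 0.5 - 6.0000) / 1.4907 = 0.3354.
Step 5: Two-sided p-value via normal approximation = 2*(1 - Phi(|z|)) = 0.737316.
Step 6: alpha = 0.05. fail to reject H0.

R = 7, z = 0.3354, p = 0.737316, fail to reject H0.


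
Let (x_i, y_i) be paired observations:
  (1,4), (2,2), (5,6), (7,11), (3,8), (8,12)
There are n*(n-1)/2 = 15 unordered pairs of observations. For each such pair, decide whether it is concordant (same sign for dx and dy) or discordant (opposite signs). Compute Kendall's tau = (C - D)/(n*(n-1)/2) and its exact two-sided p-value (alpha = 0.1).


Step 1: Enumerate the 15 unordered pairs (i,j) with i<j and classify each by sign(x_j-x_i) * sign(y_j-y_i).
  (1,2):dx=+1,dy=-2->D; (1,3):dx=+4,dy=+2->C; (1,4):dx=+6,dy=+7->C; (1,5):dx=+2,dy=+4->C
  (1,6):dx=+7,dy=+8->C; (2,3):dx=+3,dy=+4->C; (2,4):dx=+5,dy=+9->C; (2,5):dx=+1,dy=+6->C
  (2,6):dx=+6,dy=+10->C; (3,4):dx=+2,dy=+5->C; (3,5):dx=-2,dy=+2->D; (3,6):dx=+3,dy=+6->C
  (4,5):dx=-4,dy=-3->C; (4,6):dx=+1,dy=+1->C; (5,6):dx=+5,dy=+4->C
Step 2: C = 13, D = 2, total pairs = 15.
Step 3: tau = (C - D)/(n(n-1)/2) = (13 - 2)/15 = 0.733333.
Step 4: Exact two-sided p-value (enumerate n! = 720 permutations of y under H0): p = 0.055556.
Step 5: alpha = 0.1. reject H0.

tau_b = 0.7333 (C=13, D=2), p = 0.055556, reject H0.


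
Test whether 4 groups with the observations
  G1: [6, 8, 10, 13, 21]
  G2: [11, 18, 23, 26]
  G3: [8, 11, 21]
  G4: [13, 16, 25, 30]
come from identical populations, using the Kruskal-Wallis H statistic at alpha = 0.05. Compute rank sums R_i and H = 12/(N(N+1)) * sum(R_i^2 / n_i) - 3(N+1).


Step 1: Combine all N = 16 observations and assign midranks.
sorted (value, group, rank): (6,G1,1), (8,G1,2.5), (8,G3,2.5), (10,G1,4), (11,G2,5.5), (11,G3,5.5), (13,G1,7.5), (13,G4,7.5), (16,G4,9), (18,G2,10), (21,G1,11.5), (21,G3,11.5), (23,G2,13), (25,G4,14), (26,G2,15), (30,G4,16)
Step 2: Sum ranks within each group.
R_1 = 26.5 (n_1 = 5)
R_2 = 43.5 (n_2 = 4)
R_3 = 19.5 (n_3 = 3)
R_4 = 46.5 (n_4 = 4)
Step 3: H = 12/(N(N+1)) * sum(R_i^2/n_i) - 3(N+1)
     = 12/(16*17) * (26.5^2/5 + 43.5^2/4 + 19.5^2/3 + 46.5^2/4) - 3*17
     = 0.044118 * 1280.83 - 51
     = 5.506985.
Step 4: Ties present; correction factor C = 1 - 24/(16^3 - 16) = 0.994118. Corrected H = 5.506985 / 0.994118 = 5.539571.
Step 5: Under H0, H ~ chi^2(3); p-value = 0.136291.
Step 6: alpha = 0.05. fail to reject H0.

H = 5.5396, df = 3, p = 0.136291, fail to reject H0.


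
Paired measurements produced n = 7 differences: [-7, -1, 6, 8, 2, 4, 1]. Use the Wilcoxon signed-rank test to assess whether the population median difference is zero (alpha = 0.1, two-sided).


Step 1: Drop any zero differences (none here) and take |d_i|.
|d| = [7, 1, 6, 8, 2, 4, 1]
Step 2: Midrank |d_i| (ties get averaged ranks).
ranks: |7|->6, |1|->1.5, |6|->5, |8|->7, |2|->3, |4|->4, |1|->1.5
Step 3: Attach original signs; sum ranks with positive sign and with negative sign.
W+ = 5 + 7 + 3 + 4 + 1.5 = 20.5
W- = 6 + 1.5 = 7.5
(Check: W+ + W- = 28 should equal n(n+1)/2 = 28.)
Step 4: Test statistic W = min(W+, W-) = 7.5.
Step 5: Ties in |d|, so use the tie-corrected normal approximation.
        E[W] = n(n+1)/4 = 7*8/4 = 14.
        Tie groups: |d|=1 (t=2); sum(t^3 - t) = 6.
        Var[W] = n(n+1)(2n+1)/24 - sum(t^3-t)/48 = 840/24 - 6/48 = 34.875.
        z = (W - E[W]) / sqrt(Var[W]) = (7.5 - 14) / 5.9055 = -1.1007.
        Two-sided p = 2*Phi(z) = 0.271041.
Step 6: alpha = 0.1. fail to reject H0.

W+ = 20.5, W- = 7.5, W = min = 7.5, p = 0.271041, fail to reject H0.


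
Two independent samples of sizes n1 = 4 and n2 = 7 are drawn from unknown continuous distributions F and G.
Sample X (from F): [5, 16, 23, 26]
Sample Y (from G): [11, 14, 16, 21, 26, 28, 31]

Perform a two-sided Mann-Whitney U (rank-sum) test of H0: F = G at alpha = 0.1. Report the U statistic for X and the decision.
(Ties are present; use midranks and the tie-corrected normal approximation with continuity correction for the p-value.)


Step 1: Combine and sort all 11 observations; assign midranks.
sorted (value, group): (5,X), (11,Y), (14,Y), (16,X), (16,Y), (21,Y), (23,X), (26,X), (26,Y), (28,Y), (31,Y)
ranks: 5->1, 11->2, 14->3, 16->4.5, 16->4.5, 21->6, 23->7, 26->8.5, 26->8.5, 28->10, 31->11
Step 2: Rank sum for X: R1 = 1 + 4.5 + 7 + 8.5 = 21.
Step 3: U_X = R1 - n1(n1+1)/2 = 21 - 4*5/2 = 21 - 10 = 11.
       U_Y = n1*n2 - U_X = 28 - 11 = 17.
Step 4: Ties are present, so use the tie-corrected normal approximation (with continuity correction) for the p-value.
Step 5: p-value = 0.635059; compare to alpha = 0.1. fail to reject H0.

U_X = 11, p = 0.635059, fail to reject H0 at alpha = 0.1.


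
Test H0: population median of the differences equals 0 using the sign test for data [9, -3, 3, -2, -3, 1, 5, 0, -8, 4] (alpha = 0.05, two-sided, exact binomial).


Step 1: Discard zero differences. Original n = 10; n_eff = number of nonzero differences = 9.
Nonzero differences (with sign): +9, -3, +3, -2, -3, +1, +5, -8, +4
Step 2: Count signs: positive = 5, negative = 4.
Step 3: Under H0: P(positive) = 0.5, so the number of positives S ~ Bin(9, 0.5).
Step 4: Two-sided exact p-value = sum of Bin(9,0.5) probabilities at or below the observed probability = 1.000000.
Step 5: alpha = 0.05. fail to reject H0.

n_eff = 9, pos = 5, neg = 4, p = 1.000000, fail to reject H0.
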